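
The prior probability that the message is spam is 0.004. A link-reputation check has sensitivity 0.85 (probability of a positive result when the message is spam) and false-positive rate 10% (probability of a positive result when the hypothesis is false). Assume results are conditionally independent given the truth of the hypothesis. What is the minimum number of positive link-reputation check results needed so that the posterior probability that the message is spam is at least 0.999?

Prior odds = 0.004/0.996 = 1/249.
Likelihood ratio of a positive result = 0.85/0.1 = 8.5.
Target posterior odds = 0.999/0.001 = 999.
Require 8.5ⁿ ≥ 999 ÷ (1/249) = 248751.
8.5⁵ = 44370.53125 falls short of 248751 but 8.5⁶ = 24137569/64 reaches it, so n = 6.

6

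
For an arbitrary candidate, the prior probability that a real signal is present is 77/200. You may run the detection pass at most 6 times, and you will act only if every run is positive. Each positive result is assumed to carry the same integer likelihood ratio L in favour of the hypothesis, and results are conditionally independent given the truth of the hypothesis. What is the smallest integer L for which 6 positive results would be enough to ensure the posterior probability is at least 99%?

3

Prior odds = 0.385/0.615 = 77/123.
Target odds = 0.99/0.01 = 99.
Need L⁶ ≥ 99 ÷ (77/123) = 1107/7.
2⁶ = 64 < 1107/7 ≤ 729 = 3⁶, so L = 3.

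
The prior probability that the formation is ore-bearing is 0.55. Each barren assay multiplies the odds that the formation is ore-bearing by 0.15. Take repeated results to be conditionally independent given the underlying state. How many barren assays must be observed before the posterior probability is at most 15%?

Prior odds: 0.55 ÷ 0.45 = 11/9.
Likelihood ratio per barren assay = 0.15.
Target posterior odds = 0.15/0.85 = 3/17.
Need (11/9) × 0.15ⁿ ≤ 3/17, i.e. 0.15ⁿ ≤ 27/187.
0.15¹ = 0.15 is still above 27/187 but 0.15² = 0.0225 is at or below it, so n = 2.

2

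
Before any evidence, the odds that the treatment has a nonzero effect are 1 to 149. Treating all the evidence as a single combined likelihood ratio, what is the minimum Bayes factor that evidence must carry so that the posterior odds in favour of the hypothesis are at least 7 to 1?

1043

Prior odds = 1/149.
Target odds = 7.
Required Bayes factor = 7 ÷ (1/149) = 1043.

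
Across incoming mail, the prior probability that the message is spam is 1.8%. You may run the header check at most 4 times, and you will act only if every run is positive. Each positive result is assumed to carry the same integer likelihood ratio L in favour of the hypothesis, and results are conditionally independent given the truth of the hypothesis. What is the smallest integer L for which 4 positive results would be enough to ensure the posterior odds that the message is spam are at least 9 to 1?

5

Prior odds = 0.018/0.982 = 9/491.
Target odds = 9.
Need L⁴ ≥ 9 ÷ (9/491) = 491.
4⁴ = 256 < 491 ≤ 625 = 5⁴, so L = 5.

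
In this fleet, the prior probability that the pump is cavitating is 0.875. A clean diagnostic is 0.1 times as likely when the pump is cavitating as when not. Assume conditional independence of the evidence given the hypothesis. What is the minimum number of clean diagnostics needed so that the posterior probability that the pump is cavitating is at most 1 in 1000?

Prior odds: 0.875 ÷ 0.125 = 7.
Likelihood ratio per clean diagnostic = 0.1.
Target posterior odds = 0.001/0.999 = 1/999.
Require 0.1ⁿ ≤ 1/999 ÷ 7 = 1/6993.
0.1³ = 0.001 is still above 1/6993 but 0.1⁴ = 0.0001 is at or below it, so n = 4.

4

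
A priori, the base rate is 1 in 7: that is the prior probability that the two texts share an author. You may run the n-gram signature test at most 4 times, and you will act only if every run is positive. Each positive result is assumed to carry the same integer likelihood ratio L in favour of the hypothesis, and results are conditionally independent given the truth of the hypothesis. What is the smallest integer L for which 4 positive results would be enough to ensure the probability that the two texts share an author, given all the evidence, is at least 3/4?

Prior odds = (1/7)/(6/7) = 1/6.
Target odds = 0.75/0.25 = 3.
Need L⁴ ≥ 3 ÷ (1/6) = 18.
2⁴ = 16 < 18 ≤ 81 = 3⁴, so L = 3.

3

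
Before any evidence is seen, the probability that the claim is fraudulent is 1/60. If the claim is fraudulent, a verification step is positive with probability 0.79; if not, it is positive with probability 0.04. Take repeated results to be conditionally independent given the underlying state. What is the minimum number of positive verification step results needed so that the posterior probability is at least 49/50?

3

Prior odds: (1/60) ÷ (59/60) = 1/59.
Likelihood ratio of a positive = 0.79/0.04 = 19.75.
Target odds: 0.98 ÷ 0.02 = 49.
Require 19.75ⁿ ≥ 49 ÷ (1/59) = 2891.
19.75² = 390.0625 falls short of 2891 but 19.75³ = 7703.734375 reaches it, so n = 3.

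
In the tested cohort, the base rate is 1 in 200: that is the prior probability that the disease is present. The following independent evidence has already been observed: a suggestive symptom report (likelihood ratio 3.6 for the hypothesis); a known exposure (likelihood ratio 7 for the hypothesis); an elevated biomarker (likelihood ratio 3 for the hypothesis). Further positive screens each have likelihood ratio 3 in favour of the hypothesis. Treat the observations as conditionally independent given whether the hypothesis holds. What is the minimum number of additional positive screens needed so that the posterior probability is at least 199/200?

6

Prior odds = 0.005/0.995 = 1/199.
Combined Bayes factor of the evidence already in hand = 3.6 × 7 × 3 = 75.6.
Odds after that evidence = (1/199) × 75.6 = 378/995.
Target odds = 0.995/0.005 = 199.
Need 3ⁿ ≥ 199 ÷ (378/995) = 198005/378.
3⁵ = 243 falls short of 198005/378 but 3⁶ = 729 reaches it, so n = 6.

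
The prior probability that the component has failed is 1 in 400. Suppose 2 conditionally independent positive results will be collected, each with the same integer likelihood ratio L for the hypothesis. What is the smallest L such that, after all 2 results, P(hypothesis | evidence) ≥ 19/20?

88

Prior odds = 0.0025/0.9975 = 1/399.
Target odds = 0.95/0.05 = 19.
Need L² ≥ 19 ÷ (1/399) = 7581.
87² = 7569 < 7581 ≤ 7744 = 88², so L = 88.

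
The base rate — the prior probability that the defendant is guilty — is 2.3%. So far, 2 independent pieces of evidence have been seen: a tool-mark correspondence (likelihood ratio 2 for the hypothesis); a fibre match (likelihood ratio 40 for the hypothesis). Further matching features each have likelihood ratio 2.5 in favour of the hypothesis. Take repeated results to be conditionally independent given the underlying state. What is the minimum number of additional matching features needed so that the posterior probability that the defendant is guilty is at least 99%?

5

Prior odds = 0.023/0.977 = 23/977.
Combined Bayes factor of the evidence already in hand = 2 × 40 = 80.
Odds after that evidence = (23/977) × 80 = 1840/977.
Target odds = 0.99/0.01 = 99.
Need 2.5ⁿ ≥ 99 ÷ (1840/977) = 96723/1840.
2.5⁴ = 39.0625 falls short of 96723/1840 but 2.5⁵ = 97.65625 reaches it, so n = 5.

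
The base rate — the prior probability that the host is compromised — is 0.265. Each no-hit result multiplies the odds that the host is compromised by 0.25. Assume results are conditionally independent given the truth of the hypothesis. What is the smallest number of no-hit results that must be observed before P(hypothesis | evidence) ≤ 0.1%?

Prior odds: 0.265 ÷ 0.735 = 53/147.
Likelihood ratio per no-hit result = 0.25.
Target odds: 0.001 ÷ 0.999 = 1/999.
Require 0.25ⁿ ≤ 1/999 ÷ (53/147) = 49/17649.
0.25⁴ = 0.00390625 is still above 49/17649 but 0.25⁵ = 1/1024 is at or below it, so n = 5.

5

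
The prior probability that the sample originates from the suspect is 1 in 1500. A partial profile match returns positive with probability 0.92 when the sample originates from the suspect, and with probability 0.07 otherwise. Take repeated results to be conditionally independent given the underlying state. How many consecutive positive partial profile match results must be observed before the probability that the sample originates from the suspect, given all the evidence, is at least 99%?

Prior odds: (1/1500) ÷ (1499/1500) = 1/1499.
Likelihood ratio of a positive result = 0.92/0.07 = 92/7.
Target odds: 0.99 ÷ 0.01 = 99.
Need (1/1499) × (92/7)ⁿ ≥ 99, i.e. (92/7)ⁿ ≥ 148401.
(92/7)⁴ = 71639296/2401 falls short of 148401 but (92/7)⁵ ≈392147 reaches it, so n = 5.

5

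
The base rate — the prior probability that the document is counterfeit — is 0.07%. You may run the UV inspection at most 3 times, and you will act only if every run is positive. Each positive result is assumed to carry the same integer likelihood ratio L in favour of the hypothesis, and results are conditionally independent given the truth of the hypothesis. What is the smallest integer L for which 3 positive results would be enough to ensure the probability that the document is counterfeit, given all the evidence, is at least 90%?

24

Prior odds = 0.0007/0.9993 = 7/9993.
Target odds = 0.9/0.1 = 9.
Need L³ ≥ 9 ÷ (7/9993) = 89937/7.
23³ = 12167 < 89937/7 ≤ 13824 = 24³, so L = 24.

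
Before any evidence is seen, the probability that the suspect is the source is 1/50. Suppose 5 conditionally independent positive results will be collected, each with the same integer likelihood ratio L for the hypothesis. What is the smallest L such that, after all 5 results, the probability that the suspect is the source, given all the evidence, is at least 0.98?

Prior odds = 0.02/0.98 = 1/49.
Target odds = 0.98/0.02 = 49.
Need L⁵ ≥ 49 ÷ (1/49) = 2401.
4⁵ = 1024 < 2401 ≤ 3125 = 5⁵, so L = 5.

5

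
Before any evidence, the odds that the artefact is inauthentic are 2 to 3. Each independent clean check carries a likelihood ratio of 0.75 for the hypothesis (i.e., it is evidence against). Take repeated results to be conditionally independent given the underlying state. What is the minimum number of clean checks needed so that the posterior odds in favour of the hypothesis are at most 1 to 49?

13

Prior odds = 2/3.
Likelihood ratio per clean check = 0.75.
Target odds = 1/49.
Require 0.75ⁿ ≤ 1/49 ÷ (2/3) = 3/98.
0.75¹² = 531441/16777216 is still above 3/98 but 0.75¹³ = 1594323/67108864 is at or below it, so n = 13.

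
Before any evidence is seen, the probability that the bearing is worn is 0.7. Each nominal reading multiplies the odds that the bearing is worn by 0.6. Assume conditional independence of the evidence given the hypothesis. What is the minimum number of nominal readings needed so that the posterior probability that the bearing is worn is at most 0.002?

14

Prior odds: 0.7 ÷ 0.3 = 7/3.
Likelihood ratio per nominal reading = 0.6.
Target odds: 0.002 ÷ 0.998 = 1/499.
Need (7/3) × 0.6ⁿ ≤ 1/499, i.e. 0.6ⁿ ≤ 3/3493.
0.6¹³ ≈0.00130607 is still above 3/3493 but 0.6¹⁴ ≈0.000783642 is at or below it, so n = 14.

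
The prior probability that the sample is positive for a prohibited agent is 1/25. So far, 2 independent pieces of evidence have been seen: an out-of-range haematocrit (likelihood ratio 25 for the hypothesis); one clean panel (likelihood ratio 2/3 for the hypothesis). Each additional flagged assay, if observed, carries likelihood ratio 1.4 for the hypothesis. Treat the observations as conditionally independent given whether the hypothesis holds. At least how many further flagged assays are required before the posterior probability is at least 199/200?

Prior odds = 0.04/0.96 = 1/24.
Combined Bayes factor of the evidence already in hand = 25 × (2/3) = 50/3.
Odds after that evidence = (1/24) × 50/3 = 25/36.
Target odds = 0.995/0.005 = 199.
Need 1.4ⁿ ≥ 199 ÷ (25/36) = 286.56.
1.4¹⁶ ≈217.795 falls short of 286.56 but 1.4¹⁷ ≈304.913 reaches it, so n = 17.

17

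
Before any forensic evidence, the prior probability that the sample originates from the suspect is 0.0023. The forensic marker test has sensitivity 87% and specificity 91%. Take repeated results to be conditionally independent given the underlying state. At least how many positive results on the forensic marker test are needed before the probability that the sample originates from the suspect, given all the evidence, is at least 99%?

5

Prior odds: 0.0023 ÷ 0.9977 = 23/9977.
False-positive rate = 1 − 0.91 = 0.09; likelihood ratio of a positive = 0.87/0.09 = 29/3.
Target odds: 0.99 ÷ 0.01 = 99.
Require (29/3)ⁿ ≥ 99 ÷ (23/9977) = 987723/23.
(29/3)⁴ = 707281/81 falls short of 987723/23 but (29/3)⁵ = 20511149/243 reaches it, so n = 5.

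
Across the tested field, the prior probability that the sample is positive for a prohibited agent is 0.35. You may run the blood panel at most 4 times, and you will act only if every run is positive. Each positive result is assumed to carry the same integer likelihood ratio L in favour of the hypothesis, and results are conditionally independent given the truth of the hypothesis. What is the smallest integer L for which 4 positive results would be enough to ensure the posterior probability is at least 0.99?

Prior odds = 0.35/0.65 = 7/13.
Target odds = 0.99/0.01 = 99.
Need L⁴ ≥ 99 ÷ (7/13) = 1287/7.
3⁴ = 81 < 1287/7 ≤ 256 = 4⁴, so L = 4.

4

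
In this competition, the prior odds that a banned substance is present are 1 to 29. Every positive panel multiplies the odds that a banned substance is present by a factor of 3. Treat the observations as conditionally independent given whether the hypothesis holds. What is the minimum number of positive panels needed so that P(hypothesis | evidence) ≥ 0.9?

Prior odds = 1/29.
Likelihood ratio per positive panel = 3.
Target posterior odds = 0.9/0.1 = 9.
Require 3ⁿ ≥ 9 ÷ (1/29) = 261.
3⁵ = 243 falls short of 261 but 3⁶ = 729 reaches it, so n = 6.

6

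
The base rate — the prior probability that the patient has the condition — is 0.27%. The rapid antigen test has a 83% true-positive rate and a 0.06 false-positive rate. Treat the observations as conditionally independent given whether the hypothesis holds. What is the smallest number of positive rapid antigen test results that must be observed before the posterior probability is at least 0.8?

Prior odds = 0.0027/0.9973 = 27/9973.
Likelihood ratio of a positive result = 0.83/0.06 = 83/6.
Target odds: 0.8 ÷ 0.2 = 4.
Need (27/9973) × (83/6)ⁿ ≥ 4, i.e. (83/6)ⁿ ≥ 39892/27.
(83/6)² = 6889/36 falls short of 39892/27 but (83/6)³ = 571787/216 reaches it, so n = 3.

3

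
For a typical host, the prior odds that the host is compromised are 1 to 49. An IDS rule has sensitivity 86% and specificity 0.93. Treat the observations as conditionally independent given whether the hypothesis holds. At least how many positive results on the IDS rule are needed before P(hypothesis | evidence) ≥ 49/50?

4

Prior odds = 1/49.
False-positive rate = 1 − 0.93 = 0.07; likelihood ratio of a positive = 0.86/0.07 = 86/7.
Target odds: 0.98 ÷ 0.02 = 49.
Need (1/49) × (86/7)ⁿ ≥ 49, i.e. (86/7)ⁿ ≥ 2401.
(86/7)³ = 636056/343 falls short of 2401 but (86/7)⁴ = 54700816/2401 reaches it, so n = 4.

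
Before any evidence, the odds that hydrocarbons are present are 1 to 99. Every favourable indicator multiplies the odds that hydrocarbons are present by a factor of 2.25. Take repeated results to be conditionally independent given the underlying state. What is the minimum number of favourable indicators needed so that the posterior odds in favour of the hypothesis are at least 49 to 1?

11

Prior odds = 1/99.
Likelihood ratio per favourable indicator = 2.25.
Target odds = 49.
Need (1/99) × 2.25ⁿ ≥ 49, i.e. 2.25ⁿ ≥ 4851.
2.25¹⁰ ≈3325.26 falls short of 4851 but 2.25¹¹ ≈7481.83 reaches it, so n = 11.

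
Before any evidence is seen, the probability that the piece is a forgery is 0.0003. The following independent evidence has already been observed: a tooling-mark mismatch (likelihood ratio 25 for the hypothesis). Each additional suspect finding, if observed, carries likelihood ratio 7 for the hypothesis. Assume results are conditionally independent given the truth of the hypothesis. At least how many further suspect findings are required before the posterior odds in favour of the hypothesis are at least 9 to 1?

Prior odds = 0.0003/0.9997 = 3/9997.
Bayes factor of the evidence already in hand = 25.
Odds after that evidence = (3/9997) × 25 = 75/9997.
Target odds = 9.
Need 7ⁿ ≥ 9 ÷ (75/9997) = 1199.64.
7³ = 343 falls short of 1199.64 but 7⁴ = 2401 reaches it, so n = 4.

4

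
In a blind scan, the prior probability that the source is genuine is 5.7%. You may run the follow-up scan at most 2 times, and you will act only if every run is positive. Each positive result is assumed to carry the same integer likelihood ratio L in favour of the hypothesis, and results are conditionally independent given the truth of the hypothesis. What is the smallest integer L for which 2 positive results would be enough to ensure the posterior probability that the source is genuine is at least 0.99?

41

Prior odds = 0.057/0.943 = 57/943.
Target odds = 0.99/0.01 = 99.
Need L² ≥ 99 ÷ (57/943) = 31119/19.
40² = 1600 < 31119/19 ≤ 1681 = 41², so L = 41.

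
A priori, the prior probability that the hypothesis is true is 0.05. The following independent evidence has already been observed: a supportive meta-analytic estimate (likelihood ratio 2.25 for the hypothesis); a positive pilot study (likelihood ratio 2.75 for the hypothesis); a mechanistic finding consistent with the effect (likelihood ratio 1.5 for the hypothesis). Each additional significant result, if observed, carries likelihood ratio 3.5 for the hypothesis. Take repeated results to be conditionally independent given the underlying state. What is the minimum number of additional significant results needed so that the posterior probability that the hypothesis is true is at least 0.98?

4

Prior odds = 0.05/0.95 = 1/19.
Combined Bayes factor of the evidence already in hand = 2.25 × 2.75 × 1.5 = 9.28125.
Odds after that evidence = (1/19) × 9.28125 = 297/608.
Target odds = 0.98/0.02 = 49.
Need 3.5ⁿ ≥ 49 ÷ (297/608) = 29792/297.
3.5³ = 42.875 falls short of 29792/297 but 3.5⁴ = 150.0625 reaches it, so n = 4.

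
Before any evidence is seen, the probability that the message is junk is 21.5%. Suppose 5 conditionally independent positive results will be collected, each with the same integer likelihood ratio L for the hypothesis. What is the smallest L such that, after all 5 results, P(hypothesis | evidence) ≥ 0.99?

4

Prior odds = 0.215/0.785 = 43/157.
Target odds = 0.99/0.01 = 99.
Need L⁵ ≥ 99 ÷ (43/157) = 15543/43.
3⁵ = 243 < 15543/43 ≤ 1024 = 4⁵, so L = 4.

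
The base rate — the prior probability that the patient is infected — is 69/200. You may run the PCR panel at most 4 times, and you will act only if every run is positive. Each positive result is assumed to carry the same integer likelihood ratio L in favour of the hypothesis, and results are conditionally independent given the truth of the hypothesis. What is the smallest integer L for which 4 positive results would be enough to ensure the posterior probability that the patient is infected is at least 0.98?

Prior odds = 0.345/0.655 = 69/131.
Target odds = 0.98/0.02 = 49.
Need L⁴ ≥ 49 ÷ (69/131) = 6419/69.
3⁴ = 81 < 6419/69 ≤ 256 = 4⁴, so L = 4.

4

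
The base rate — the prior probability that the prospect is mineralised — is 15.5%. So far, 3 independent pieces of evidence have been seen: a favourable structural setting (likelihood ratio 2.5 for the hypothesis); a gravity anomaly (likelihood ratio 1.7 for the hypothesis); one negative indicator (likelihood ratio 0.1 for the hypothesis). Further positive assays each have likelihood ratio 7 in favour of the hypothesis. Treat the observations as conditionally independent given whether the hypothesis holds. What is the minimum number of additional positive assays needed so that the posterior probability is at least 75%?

2

Prior odds = 0.155/0.845 = 31/169.
Combined Bayes factor of the evidence already in hand = 2.5 × 1.7 × 0.1 = 0.425.
Odds after that evidence = (31/169) × 0.425 = 527/6760.
Target odds = 0.75/0.25 = 3.
Need 7ⁿ ≥ 3 ÷ (527/6760) = 20280/527.
7¹ = 7 falls short of 20280/527 but 7² = 49 reaches it, so n = 2.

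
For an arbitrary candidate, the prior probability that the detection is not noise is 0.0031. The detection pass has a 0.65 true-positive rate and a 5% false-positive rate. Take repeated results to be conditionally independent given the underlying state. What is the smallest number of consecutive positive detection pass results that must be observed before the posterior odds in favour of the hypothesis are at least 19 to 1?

4

Prior odds = 0.0031/0.9969 = 31/9969.
Likelihood ratio of a positive result = 0.65/0.05 = 13.
Target odds = 19.
Need (31/9969) × 13ⁿ ≥ 19, i.e. 13ⁿ ≥ 189411/31.
13³ = 2197 falls short of 189411/31 but 13⁴ = 28561 reaches it, so n = 4.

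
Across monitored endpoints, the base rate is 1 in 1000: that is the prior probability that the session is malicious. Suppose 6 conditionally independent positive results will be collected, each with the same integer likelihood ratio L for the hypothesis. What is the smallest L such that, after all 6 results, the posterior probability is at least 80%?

4

Prior odds = 0.001/0.999 = 1/999.
Target odds = 0.8/0.2 = 4.
Need L⁶ ≥ 4 ÷ (1/999) = 3996.
3⁶ = 729 < 3996 ≤ 4096 = 4⁶, so L = 4.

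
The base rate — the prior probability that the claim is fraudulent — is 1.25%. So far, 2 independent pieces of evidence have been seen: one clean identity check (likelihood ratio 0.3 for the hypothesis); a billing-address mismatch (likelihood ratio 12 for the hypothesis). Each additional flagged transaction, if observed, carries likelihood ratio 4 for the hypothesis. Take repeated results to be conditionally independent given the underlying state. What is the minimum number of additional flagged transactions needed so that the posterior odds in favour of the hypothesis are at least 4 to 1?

Prior odds = 0.0125/0.9875 = 1/79.
Combined Bayes factor of the evidence already in hand = 0.3 × 12 = 3.6.
Odds after that evidence = (1/79) × 3.6 = 18/395.
Target odds = 4.
Need 4ⁿ ≥ 4 ÷ (18/395) = 790/9.
4³ = 64 falls short of 790/9 but 4⁴ = 256 reaches it, so n = 4.

4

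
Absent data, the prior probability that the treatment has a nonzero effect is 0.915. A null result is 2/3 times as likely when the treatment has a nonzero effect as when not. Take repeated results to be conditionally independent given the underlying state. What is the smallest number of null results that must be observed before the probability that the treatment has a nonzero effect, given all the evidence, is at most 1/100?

18

Prior odds: 0.915 ÷ 0.085 = 183/17.
Likelihood ratio per null result = 2/3.
Target odds: 0.01 ÷ 0.99 = 1/99.
Need (183/17) × (2/3)ⁿ ≤ 1/99, i.e. (2/3)ⁿ ≤ 17/18117.
(2/3)¹⁷ = 131072/129140163 is still above 17/18117 but (2/3)¹⁸ = 262144/387420489 is at or below it, so n = 18.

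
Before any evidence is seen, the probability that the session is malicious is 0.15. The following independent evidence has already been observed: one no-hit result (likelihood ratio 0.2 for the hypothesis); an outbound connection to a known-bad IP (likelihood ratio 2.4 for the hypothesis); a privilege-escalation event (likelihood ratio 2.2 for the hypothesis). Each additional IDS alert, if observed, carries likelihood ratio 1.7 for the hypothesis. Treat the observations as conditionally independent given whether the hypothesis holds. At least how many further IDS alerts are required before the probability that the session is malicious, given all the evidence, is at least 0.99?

Prior odds = 0.15/0.85 = 3/17.
Combined Bayes factor of the evidence already in hand = 0.2 × 2.4 × 2.2 = 1.056.
Odds after that evidence = (3/17) × 1.056 = 396/2125.
Target odds = 0.99/0.01 = 99.
Need 1.7ⁿ ≥ 99 ÷ (396/2125) = 531.25.
1.7¹¹ ≈342.719 falls short of 531.25 but 1.7¹² ≈582.622 reaches it, so n = 12.

12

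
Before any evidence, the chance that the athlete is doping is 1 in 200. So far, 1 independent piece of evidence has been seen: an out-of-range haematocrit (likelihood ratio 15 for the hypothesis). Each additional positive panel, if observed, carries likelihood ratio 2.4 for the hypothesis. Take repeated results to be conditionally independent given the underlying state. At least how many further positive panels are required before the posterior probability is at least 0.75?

Prior odds = 0.005/0.995 = 1/199.
Bayes factor of the evidence already in hand = 15.
Odds after that evidence = (1/199) × 15 = 15/199.
Target odds = 0.75/0.25 = 3.
Need 2.4ⁿ ≥ 3 ÷ (15/199) = 39.8.
2.4⁴ = 33.1776 falls short of 39.8 but 2.4⁵ = 79.62624 reaches it, so n = 5.

5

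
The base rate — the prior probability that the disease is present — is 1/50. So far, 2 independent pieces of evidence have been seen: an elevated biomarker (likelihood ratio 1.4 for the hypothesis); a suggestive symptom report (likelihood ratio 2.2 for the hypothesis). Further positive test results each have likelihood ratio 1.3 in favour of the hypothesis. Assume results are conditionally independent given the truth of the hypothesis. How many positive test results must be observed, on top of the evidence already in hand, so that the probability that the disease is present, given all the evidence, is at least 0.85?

Prior odds = 0.02/0.98 = 1/49.
Combined Bayes factor of the evidence already in hand = 1.4 × 2.2 = 3.08.
Odds after that evidence = (1/49) × 3.08 = 11/175.
Target odds = 0.85/0.15 = 17/3.
Need 1.3ⁿ ≥ 17/3 ÷ (11/175) = 2975/33.
1.3¹⁷ ≈86.5042 falls short of 2975/33 but 1.3¹⁸ ≈112.455 reaches it, so n = 18.

18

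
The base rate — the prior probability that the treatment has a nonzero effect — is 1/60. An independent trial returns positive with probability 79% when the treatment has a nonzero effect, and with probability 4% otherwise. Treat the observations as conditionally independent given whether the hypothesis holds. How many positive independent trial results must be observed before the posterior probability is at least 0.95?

3

Prior odds = (1/60)/(59/60) = 1/59.
Likelihood ratio of a positive result = 0.79/0.04 = 19.75.
Target odds: 0.95 ÷ 0.05 = 19.
Need (1/59) × 19.75ⁿ ≥ 19, i.e. 19.75ⁿ ≥ 1121.
19.75² = 390.0625 falls short of 1121 but 19.75³ = 7703.734375 reaches it, so n = 3.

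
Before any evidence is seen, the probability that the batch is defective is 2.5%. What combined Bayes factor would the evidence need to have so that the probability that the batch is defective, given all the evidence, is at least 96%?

936

Prior odds = 0.025/0.975 = 1/39.
Target odds = 0.96/0.04 = 24.
Required Bayes factor = 24 ÷ (1/39) = 936.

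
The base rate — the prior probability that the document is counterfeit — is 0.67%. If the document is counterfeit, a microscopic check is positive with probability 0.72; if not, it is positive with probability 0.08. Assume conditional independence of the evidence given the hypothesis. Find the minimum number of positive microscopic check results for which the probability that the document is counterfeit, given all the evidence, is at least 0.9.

4

Prior odds = 0.0067/0.9933 = 67/9933.
Likelihood ratio of a positive = 0.72/0.08 = 9.
Target posterior odds = 0.9/0.1 = 9.
Need (67/9933) × 9ⁿ ≥ 9, i.e. 9ⁿ ≥ 89397/67.
9³ = 729 falls short of 89397/67 but 9⁴ = 6561 reaches it, so n = 4.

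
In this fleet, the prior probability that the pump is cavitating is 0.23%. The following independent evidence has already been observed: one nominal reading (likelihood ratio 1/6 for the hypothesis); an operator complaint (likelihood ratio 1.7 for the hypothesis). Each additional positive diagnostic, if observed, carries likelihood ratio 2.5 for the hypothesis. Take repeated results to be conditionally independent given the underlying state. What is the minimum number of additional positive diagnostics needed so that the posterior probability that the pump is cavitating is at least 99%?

Prior odds = 0.0023/0.9977 = 23/9977.
Combined Bayes factor of the evidence already in hand = (1/6) × 1.7 = 17/60.
Odds after that evidence = (23/9977) × 17/60 = 391/598620.
Target odds = 0.99/0.01 = 99.
Need 2.5ⁿ ≥ 99 ÷ (391/598620) = 59263380/391.
2.5¹³ ≈149012 falls short of 59263380/391 but 2.5¹⁴ ≈372529 reaches it, so n = 14.

14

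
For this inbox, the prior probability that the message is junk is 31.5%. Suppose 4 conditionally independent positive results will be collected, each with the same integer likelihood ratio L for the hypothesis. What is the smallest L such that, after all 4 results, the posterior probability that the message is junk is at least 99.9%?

Prior odds = 0.315/0.685 = 63/137.
Target odds = 0.999/0.001 = 999.
Need L⁴ ≥ 999 ÷ (63/137) = 15207/7.
6⁴ = 1296 < 15207/7 ≤ 2401 = 7⁴, so L = 7.

7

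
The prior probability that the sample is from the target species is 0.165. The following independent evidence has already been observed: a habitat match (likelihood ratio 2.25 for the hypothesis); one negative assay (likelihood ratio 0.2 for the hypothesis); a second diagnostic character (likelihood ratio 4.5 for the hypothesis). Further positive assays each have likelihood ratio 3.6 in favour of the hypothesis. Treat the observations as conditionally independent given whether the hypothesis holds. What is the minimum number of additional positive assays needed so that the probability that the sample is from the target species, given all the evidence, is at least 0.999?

7

Prior odds = 0.165/0.835 = 33/167.
Combined Bayes factor of the evidence already in hand = 2.25 × 0.2 × 4.5 = 2.025.
Odds after that evidence = (33/167) × 2.025 = 2673/6680.
Target odds = 0.999/0.001 = 999.
Need 3.6ⁿ ≥ 999 ÷ (2673/6680) = 247160/99.
3.6⁶ = 34012224/15625 falls short of 247160/99 but 3.6⁷ = 612220032/78125 reaches it, so n = 7.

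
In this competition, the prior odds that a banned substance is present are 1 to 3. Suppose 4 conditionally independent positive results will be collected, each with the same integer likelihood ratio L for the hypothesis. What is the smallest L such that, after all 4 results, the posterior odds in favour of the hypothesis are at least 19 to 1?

Prior odds = 1/3.
Target odds = 19.
Need L⁴ ≥ 19 ÷ (1/3) = 57.
2⁴ = 16 < 57 ≤ 81 = 3⁴, so L = 3.

3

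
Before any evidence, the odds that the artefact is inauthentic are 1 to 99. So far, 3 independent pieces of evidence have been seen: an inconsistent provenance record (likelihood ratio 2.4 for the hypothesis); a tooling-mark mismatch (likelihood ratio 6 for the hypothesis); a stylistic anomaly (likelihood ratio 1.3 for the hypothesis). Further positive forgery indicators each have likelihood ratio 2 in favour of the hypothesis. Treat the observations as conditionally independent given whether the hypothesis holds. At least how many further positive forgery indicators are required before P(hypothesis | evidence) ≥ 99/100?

Prior odds = 1/99.
Combined Bayes factor of the evidence already in hand = 2.4 × 6 × 1.3 = 18.72.
Odds after that evidence = (1/99) × 18.72 = 52/275.
Target odds = 0.99/0.01 = 99.
Need 2ⁿ ≥ 99 ÷ (52/275) = 27225/52.
2⁹ = 512 falls short of 27225/52 but 2¹⁰ = 1024 reaches it, so n = 10.

10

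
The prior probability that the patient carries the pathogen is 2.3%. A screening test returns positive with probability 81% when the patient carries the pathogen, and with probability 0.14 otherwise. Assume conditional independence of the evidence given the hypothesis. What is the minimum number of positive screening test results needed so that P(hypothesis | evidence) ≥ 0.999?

7

Prior odds = 0.023/0.977 = 23/977.
Likelihood ratio of a positive result = 0.81/0.14 = 81/14.
Target odds: 0.999 ÷ 0.001 = 999.
Need (23/977) × (81/14)ⁿ ≥ 999, i.e. (81/14)ⁿ ≥ 976023/23.
(81/14)⁶ ≈37509.6 falls short of 976023/23 but (81/14)⁷ ≈217020 reaches it, so n = 7.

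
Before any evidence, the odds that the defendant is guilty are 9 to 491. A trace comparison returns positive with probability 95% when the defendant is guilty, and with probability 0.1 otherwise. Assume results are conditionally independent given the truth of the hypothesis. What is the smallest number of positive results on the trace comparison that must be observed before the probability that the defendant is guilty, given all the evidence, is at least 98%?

Prior odds = 9/491.
Likelihood ratio of a positive result = 0.95/0.1 = 9.5.
Target odds: 0.98 ÷ 0.02 = 49.
Require 9.5ⁿ ≥ 49 ÷ (9/491) = 24059/9.
9.5³ = 857.375 falls short of 24059/9 but 9.5⁴ = 8145.0625 reaches it, so n = 4.

4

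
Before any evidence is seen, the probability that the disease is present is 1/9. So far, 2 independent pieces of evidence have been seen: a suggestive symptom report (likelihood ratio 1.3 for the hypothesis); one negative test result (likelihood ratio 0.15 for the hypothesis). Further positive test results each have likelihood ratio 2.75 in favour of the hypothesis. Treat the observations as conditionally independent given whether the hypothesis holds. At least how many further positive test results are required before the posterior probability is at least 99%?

9

Prior odds = (1/9)/(8/9) = 0.125.
Combined Bayes factor of the evidence already in hand = 1.3 × 0.15 = 0.195.
Odds after that evidence = 0.125 × 0.195 = 0.024375.
Target odds = 0.99/0.01 = 99.
Need 2.75ⁿ ≥ 99 ÷ 0.024375 = 52800/13.
2.75⁸ = 214358881/65536 falls short of 52800/13 but 2.75⁹ ≈8994.86 reaches it, so n = 9.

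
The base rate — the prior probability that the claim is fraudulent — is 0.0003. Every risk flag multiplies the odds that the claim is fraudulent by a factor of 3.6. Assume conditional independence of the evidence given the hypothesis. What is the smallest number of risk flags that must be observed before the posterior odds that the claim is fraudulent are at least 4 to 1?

Prior odds: 0.0003 ÷ 0.9997 = 3/9997.
Likelihood ratio per risk flag = 3.6.
Target odds = 4.
Require 3.6ⁿ ≥ 4 ÷ (3/9997) = 39988/3.
3.6⁷ = 612220032/78125 falls short of 39988/3 but 3.6⁸ ≈28211.1 reaches it, so n = 8.

8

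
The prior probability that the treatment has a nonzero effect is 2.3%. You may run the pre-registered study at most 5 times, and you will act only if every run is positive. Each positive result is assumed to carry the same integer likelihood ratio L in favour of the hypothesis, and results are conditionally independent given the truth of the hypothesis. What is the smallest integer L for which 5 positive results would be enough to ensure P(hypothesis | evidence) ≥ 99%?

Prior odds = 0.023/0.977 = 23/977.
Target odds = 0.99/0.01 = 99.
Need L⁵ ≥ 99 ÷ (23/977) = 96723/23.
5⁵ = 3125 < 96723/23 ≤ 7776 = 6⁵, so L = 6.

6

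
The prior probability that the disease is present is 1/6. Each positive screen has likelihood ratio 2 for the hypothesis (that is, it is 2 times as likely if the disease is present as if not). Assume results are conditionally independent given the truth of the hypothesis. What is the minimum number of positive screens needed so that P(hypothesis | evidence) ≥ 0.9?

Prior odds: (1/6) ÷ (5/6) = 0.2.
Likelihood ratio per positive screen = 2.
Target posterior odds = 0.9/0.1 = 9.
Require 2ⁿ ≥ 9 ÷ 0.2 = 45.
2⁵ = 32 falls short of 45 but 2⁶ = 64 reaches it, so n = 6.

6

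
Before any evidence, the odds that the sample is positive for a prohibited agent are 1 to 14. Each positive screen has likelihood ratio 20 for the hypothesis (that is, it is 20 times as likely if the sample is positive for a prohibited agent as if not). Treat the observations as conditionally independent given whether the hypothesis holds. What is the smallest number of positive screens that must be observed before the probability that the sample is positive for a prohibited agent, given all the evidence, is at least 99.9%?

4

Prior odds = 1/14.
Likelihood ratio per positive screen = 20.
Target odds: 0.999 ÷ 0.001 = 999.
Require 20ⁿ ≥ 999 ÷ (1/14) = 13986.
20³ = 8000 falls short of 13986 but 20⁴ = 160000 reaches it, so n = 4.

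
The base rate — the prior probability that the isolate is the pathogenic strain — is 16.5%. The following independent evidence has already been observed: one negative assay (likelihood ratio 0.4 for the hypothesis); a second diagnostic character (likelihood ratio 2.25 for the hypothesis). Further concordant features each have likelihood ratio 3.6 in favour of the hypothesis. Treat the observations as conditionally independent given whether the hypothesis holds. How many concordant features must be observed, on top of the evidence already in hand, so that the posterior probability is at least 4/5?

Prior odds = 0.165/0.835 = 33/167.
Combined Bayes factor of the evidence already in hand = 0.4 × 2.25 = 0.9.
Odds after that evidence = (33/167) × 0.9 = 297/1670.
Target odds = 0.8/0.2 = 4.
Need 3.6ⁿ ≥ 4 ÷ (297/1670) = 6680/297.
3.6² = 12.96 falls short of 6680/297 but 3.6³ = 46.656 reaches it, so n = 3.

3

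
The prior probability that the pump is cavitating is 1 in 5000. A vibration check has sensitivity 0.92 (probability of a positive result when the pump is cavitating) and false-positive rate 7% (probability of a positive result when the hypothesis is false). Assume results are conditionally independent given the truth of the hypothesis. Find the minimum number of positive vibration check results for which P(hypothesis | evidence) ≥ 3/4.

Prior odds: 0.0002 ÷ 0.9998 = 1/4999.
Likelihood ratio of a positive result = 0.92/0.07 = 92/7.
Target odds: 0.75 ÷ 0.25 = 3.
Need (1/4999) × (92/7)ⁿ ≥ 3, i.e. (92/7)ⁿ ≥ 14997.
(92/7)³ = 778688/343 falls short of 14997 but (92/7)⁴ = 71639296/2401 reaches it, so n = 4.

4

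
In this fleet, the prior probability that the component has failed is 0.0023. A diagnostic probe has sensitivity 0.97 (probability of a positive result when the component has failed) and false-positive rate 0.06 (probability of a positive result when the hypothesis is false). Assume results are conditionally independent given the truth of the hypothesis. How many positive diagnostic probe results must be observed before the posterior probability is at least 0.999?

Prior odds: 0.0023 ÷ 0.9977 = 23/9977.
Likelihood ratio of a positive result = 0.97/0.06 = 97/6.
Target posterior odds = 0.999/0.001 = 999.
Need (23/9977) × (97/6)ⁿ ≥ 999, i.e. (97/6)ⁿ ≥ 9967023/23.
(97/6)⁴ = 88529281/1296 falls short of 9967023/23 but (97/6)⁵ ≈1.10434e+06 reaches it, so n = 5.

5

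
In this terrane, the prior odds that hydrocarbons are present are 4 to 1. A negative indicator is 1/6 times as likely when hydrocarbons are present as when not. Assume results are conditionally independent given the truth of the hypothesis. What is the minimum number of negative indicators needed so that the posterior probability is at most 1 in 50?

3

Prior odds = 4.
Likelihood ratio per negative indicator = 1/6.
Target odds: 0.02 ÷ 0.98 = 1/49.
Need 4 × (1/6)ⁿ ≤ 1/49, i.e. (1/6)ⁿ ≤ 1/196.
(1/6)² = 1/36 is still above 1/196 but (1/6)³ = 1/216 is at or below it, so n = 3.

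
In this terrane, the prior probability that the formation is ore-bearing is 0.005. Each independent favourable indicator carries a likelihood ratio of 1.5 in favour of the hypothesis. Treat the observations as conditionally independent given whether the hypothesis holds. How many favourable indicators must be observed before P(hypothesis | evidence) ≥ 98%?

Prior odds = 0.005/0.995 = 1/199.
Likelihood ratio per favourable indicator = 1.5.
Target odds: 0.98 ÷ 0.02 = 49.
Need (1/199) × 1.5ⁿ ≥ 49, i.e. 1.5ⁿ ≥ 9751.
1.5²² ≈7481.83 falls short of 9751 but 1.5²³ ≈11222.7 reaches it, so n = 23.

23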